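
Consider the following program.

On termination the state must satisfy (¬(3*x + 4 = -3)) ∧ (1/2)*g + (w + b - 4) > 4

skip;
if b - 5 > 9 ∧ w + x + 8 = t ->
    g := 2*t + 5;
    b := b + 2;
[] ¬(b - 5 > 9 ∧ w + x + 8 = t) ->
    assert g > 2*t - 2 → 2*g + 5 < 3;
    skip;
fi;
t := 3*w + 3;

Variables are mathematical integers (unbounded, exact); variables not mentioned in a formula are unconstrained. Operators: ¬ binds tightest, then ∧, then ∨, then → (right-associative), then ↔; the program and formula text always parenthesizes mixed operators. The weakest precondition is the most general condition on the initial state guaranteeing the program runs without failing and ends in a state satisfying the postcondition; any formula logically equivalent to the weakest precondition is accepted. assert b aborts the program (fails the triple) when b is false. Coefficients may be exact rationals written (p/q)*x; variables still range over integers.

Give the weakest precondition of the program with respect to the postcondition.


Working backward. After the program, the postcondition (¬(3*x + 4 = -3)) ∧ (1/2)*g + (w + b - 4) > 4 must hold; in canonical form it is (¬(3*x = -7)) ∧ b + (1/2)*g + w > 8.
Before t := 3*w + 3: (¬(3*x = -7)) ∧ b + (1/2)*g + w > 8
Then branch requires (¬(3*x = -7)) ∧ b + t + w > 7/2; else branch requires (g > 2*t - 2 → 2*g < -2) ∧ (¬(3*x = -7)) ∧ b + (1/2)*g + w > 8.
Before the if: ((b > 14 ∧ w + x = t - 8) → ((¬(3*x = -7)) ∧ b + t + w > 7/2)) ∧ ((¬(b > 14 ∧ w + x = t - 8)) → ((g > 2*t - 2 → 2*g < -2) ∧ (¬(3*x = -7)) ∧ b + (1/2)*g + w > 8))
Before skip: ((b > 14 ∧ w + x = t - 8) → ((¬(3*x = -7)) ∧ b + t + w > 7/2)) ∧ ((¬(b > 14 ∧ w + x = t - 8)) → ((g > 2*t - 2 → 2*g < -2) ∧ (¬(3*x = -7)) ∧ b + (1/2)*g + w > 8))
Answer: WP = ((b > 14 ∧ w + x = t - 8) → ((¬(3*x = -7)) ∧ b + t + w > 7/2)) ∧ ((¬(b > 14 ∧ w + x = t - 8)) → ((g > 2*t - 2 → 2*g < -2) ∧ (¬(3*x = -7)) ∧ b + (1/2)*g + w > 8))


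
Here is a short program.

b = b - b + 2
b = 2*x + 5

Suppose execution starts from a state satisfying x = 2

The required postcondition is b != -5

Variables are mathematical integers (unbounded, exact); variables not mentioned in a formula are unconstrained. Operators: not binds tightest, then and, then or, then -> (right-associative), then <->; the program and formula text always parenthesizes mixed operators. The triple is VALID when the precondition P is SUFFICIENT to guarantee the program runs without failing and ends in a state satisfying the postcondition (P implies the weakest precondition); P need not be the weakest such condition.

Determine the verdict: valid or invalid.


Working backward. After the program, b != -5 must hold.
Before b := 2*x + 5: 2*x != -10
Before b := b - b + 2: 2*x != -10
The weakest precondition is 2*x != -10.
Check whether x = 2 implies it.
Every state satisfying the precondition satisfies the weakest precondition: the implication holds.
Answer: valid


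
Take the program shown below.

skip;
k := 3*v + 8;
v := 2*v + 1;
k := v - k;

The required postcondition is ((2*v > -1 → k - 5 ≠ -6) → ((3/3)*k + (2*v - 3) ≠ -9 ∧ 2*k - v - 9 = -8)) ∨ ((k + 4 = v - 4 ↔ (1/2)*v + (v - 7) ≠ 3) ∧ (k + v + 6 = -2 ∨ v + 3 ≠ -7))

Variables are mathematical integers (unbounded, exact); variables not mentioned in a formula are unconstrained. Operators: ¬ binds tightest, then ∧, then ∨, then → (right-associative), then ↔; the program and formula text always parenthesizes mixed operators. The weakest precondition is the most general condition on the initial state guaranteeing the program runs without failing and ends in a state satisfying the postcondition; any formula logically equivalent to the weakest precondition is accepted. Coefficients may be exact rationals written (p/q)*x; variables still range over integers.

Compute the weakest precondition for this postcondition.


Working backward. After the program, the postcondition ((2*v > -1 → k - 5 ≠ -6) → ((3/3)*k + (2*v - 3) ≠ -9 ∧ 2*k - v - 9 = -8)) ∨ ((k + 4 = v - 4 ↔ (1/2)*v + (v - 7) ≠ 3) ∧ (k + v + 6 = -2 ∨ v + 3 ≠ -7)) must hold; in canonical form it is ((2*v > -1 → k ≠ -1) → (k + 2*v ≠ -6 ∧ 2*k = v + 1)) ∨ ((k = v - 8 ↔ (3/2)*v ≠ 10) ∧ (k + v = -8 ∨ v ≠ -10)).
Before k := v - k: ((2*v > -1 → v ≠ k - 1) → (3*v ≠ k - 6 ∧ v = 2*k + 1)) ∨ ((k = 8 ↔ (3/2)*v ≠ 10) ∧ (2*v = k - 8 ∨ v ≠ -10))
Before v := 2*v + 1: ((4*v > -3 → 2*v ≠ k - 2) → (6*v ≠ k - 9 ∧ 2*v = 2*k)) ∨ ((k = 8 ↔ 3*v ≠ 17/2) ∧ (4*v = k - 10 ∨ 2*v ≠ -11))
Before k := 3*v + 8: ((4*v > -3 → v ≠ -6) → (3*v ≠ -1 ∧ 4*v = -16)) ∨ ((3*v = 0 ↔ 3*v ≠ 17/2) ∧ (v = -2 ∨ 2*v ≠ -11))
Before skip: ((4*v > -3 → v ≠ -6) → (3*v ≠ -1 ∧ 4*v = -16)) ∨ ((3*v = 0 ↔ 3*v ≠ 17/2) ∧ (v = -2 ∨ 2*v ≠ -11))
Answer: WP = ((4*v > -3 → v ≠ -6) → (3*v ≠ -1 ∧ 4*v = -16)) ∨ ((3*v = 0 ↔ 3*v ≠ 17/2) ∧ (v = -2 ∨ 2*v ≠ -11))


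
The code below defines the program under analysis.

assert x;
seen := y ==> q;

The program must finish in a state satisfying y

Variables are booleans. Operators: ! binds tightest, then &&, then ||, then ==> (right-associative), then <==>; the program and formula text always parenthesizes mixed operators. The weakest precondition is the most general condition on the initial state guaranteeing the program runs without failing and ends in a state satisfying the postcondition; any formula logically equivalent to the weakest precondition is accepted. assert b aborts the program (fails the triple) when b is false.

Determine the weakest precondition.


Working backward. After the program, y must hold.
Before seen := y ==> q: y
Before assert x: x && y
Answer: WP = x && y


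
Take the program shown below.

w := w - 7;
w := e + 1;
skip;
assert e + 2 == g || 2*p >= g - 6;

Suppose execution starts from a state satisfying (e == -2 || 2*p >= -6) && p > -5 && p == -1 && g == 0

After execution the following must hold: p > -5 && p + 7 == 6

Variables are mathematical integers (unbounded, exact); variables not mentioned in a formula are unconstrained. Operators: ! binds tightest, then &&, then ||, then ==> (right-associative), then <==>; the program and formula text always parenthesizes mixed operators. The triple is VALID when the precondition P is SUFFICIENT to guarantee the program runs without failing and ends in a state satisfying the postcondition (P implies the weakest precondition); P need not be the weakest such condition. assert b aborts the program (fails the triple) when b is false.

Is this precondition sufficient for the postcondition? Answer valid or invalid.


Working backward. After the program, the postcondition p > -5 && p + 7 == 6 must hold; in canonical form it is p > -5 && p == -1.
Before assert e + 2 == g || 2*p >= g - 6: (e == g - 2 || 2*p >= g - 6) && p > -5 && p == -1
Before skip: (e == g - 2 || 2*p >= g - 6) && p > -5 && p == -1
Before w := e + 1: (e == g - 2 || 2*p >= g - 6) && p > -5 && p == -1
Before w := w - 7: (e == g - 2 || 2*p >= g - 6) && p > -5 && p == -1
The weakest precondition is (e == g - 2 || 2*p >= g - 6) && p > -5 && p == -1.
Check whether (e == -2 || 2*p >= -6) && p > -5 && p == -1 && g == 0 implies it.
Every state satisfying the precondition satisfies the weakest precondition: the implication holds.
Answer: valid


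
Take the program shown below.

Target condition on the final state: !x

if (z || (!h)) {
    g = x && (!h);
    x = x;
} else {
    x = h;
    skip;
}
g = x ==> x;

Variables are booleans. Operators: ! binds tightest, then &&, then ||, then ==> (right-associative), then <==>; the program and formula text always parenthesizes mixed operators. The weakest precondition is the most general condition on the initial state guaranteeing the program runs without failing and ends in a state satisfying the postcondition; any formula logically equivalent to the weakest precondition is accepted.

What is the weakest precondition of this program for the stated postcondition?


Working backward. After the program, !x must hold.
Before g := x ==> x: !x
Then branch requires !x; else branch requires !h.
Before the if: ((z || (!h)) ==> (!x)) && ((!(z || (!h))) ==> (!h))
Answer: WP = ((z || (!h)) ==> (!x)) && ((!(z || (!h))) ==> (!h))


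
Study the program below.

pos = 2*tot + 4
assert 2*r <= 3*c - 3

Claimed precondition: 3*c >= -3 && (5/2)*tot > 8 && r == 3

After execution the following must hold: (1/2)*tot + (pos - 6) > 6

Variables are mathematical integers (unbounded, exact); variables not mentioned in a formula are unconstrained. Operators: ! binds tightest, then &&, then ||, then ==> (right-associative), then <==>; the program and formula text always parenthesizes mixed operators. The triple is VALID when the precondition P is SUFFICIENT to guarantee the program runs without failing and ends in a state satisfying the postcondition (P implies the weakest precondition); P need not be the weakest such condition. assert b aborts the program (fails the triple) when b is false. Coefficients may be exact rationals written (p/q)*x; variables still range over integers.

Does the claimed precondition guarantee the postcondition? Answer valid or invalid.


Working backward. After the program, the postcondition (1/2)*tot + (pos - 6) > 6 must hold; in canonical form it is pos + (1/2)*tot > 12.
Before assert 2*r <= 3*c - 3: 2*r <= 3*c - 3 && pos + (1/2)*tot > 12
Before pos := 2*tot + 4: 2*r <= 3*c - 3 && (5/2)*tot > 8
The weakest precondition is 2*r <= 3*c - 3 && (5/2)*tot > 8.
Check whether 3*c >= -3 && (5/2)*tot > 8 && r == 3 implies it.
Countermodel: at the initial state c = -1, r = 3, tot = 4, the precondition holds but the weakest precondition fails.
Answer: invalid


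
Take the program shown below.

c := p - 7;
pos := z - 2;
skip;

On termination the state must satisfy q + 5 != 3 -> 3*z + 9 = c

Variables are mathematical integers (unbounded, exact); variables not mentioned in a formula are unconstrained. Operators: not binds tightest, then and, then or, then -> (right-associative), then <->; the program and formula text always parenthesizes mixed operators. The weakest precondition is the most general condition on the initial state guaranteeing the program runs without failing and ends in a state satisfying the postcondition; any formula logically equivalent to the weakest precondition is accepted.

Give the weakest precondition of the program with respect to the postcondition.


Working backward. After the program, the postcondition q + 5 != 3 -> 3*z + 9 = c must hold; in canonical form it is q != -2 -> 3*z = c - 9.
Before skip: q != -2 -> 3*z = c - 9
Before pos := z - 2: q != -2 -> 3*z = c - 9
Before c := p - 7: q != -2 -> 3*z = p - 16
Answer: WP = q != -2 -> 3*z = p - 16


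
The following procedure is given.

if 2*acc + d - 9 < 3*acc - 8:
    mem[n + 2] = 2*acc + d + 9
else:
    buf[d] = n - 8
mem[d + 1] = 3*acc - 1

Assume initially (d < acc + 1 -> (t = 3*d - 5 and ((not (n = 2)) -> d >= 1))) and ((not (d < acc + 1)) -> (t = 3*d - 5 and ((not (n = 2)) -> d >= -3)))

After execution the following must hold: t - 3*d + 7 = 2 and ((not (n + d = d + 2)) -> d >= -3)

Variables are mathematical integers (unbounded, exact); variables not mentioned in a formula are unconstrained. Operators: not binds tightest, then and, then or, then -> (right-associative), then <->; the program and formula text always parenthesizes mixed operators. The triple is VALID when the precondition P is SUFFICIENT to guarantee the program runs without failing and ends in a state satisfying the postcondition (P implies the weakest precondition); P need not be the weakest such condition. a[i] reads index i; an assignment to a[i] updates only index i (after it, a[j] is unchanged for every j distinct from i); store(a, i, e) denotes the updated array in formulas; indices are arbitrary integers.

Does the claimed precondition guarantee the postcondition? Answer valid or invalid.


Working backward. After the program, the postcondition t - 3*d + 7 = 2 and ((not (n + d = d + 2)) -> d >= -3) must hold; in canonical form it is t = 3*d - 5 and ((not (n = 2)) -> d >= -3).
Before mem[d + 1] := 3*acc - 1: t = 3*d - 5 and ((not (n = 2)) -> d >= -3)
Then branch requires t = 3*d - 5 and ((not (n = 2)) -> d >= -3); else branch requires t = 3*d - 5 and ((not (n = 2)) -> d >= -3).
Before the if: (d < acc + 1 -> (t = 3*d - 5 and ((not (n = 2)) -> d >= -3))) and ((not (d < acc + 1)) -> (t = 3*d - 5 and ((not (n = 2)) -> d >= -3)))
The weakest precondition is (d < acc + 1 -> (t = 3*d - 5 and ((not (n = 2)) -> d >= -3))) and ((not (d < acc + 1)) -> (t = 3*d - 5 and ((not (n = 2)) -> d >= -3))).
Check whether (d < acc + 1 -> (t = 3*d - 5 and ((not (n = 2)) -> d >= 1))) and ((not (d < acc + 1)) -> (t = 3*d - 5 and ((not (n = 2)) -> d >= -3))) implies it.
Every state satisfying the precondition satisfies the weakest precondition: the implication holds.
Answer: valid


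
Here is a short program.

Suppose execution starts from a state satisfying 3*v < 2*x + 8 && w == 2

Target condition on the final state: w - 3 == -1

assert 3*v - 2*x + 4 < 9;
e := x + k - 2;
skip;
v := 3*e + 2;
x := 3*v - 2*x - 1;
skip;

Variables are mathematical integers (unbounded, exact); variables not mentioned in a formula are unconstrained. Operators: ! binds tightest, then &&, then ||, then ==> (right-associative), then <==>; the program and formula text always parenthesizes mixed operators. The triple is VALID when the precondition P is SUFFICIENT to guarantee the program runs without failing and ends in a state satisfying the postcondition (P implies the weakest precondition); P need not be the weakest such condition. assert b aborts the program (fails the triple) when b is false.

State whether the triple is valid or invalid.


Working backward. After the program, the postcondition w - 3 == -1 must hold; in canonical form it is w == 2.
Before skip: w == 2
Before x := 3*v - 2*x - 1: w == 2
Before v := 3*e + 2: w == 2
Before skip: w == 2
Before e := x + k - 2: w == 2
Before assert 3*v - 2*x + 4 < 9: 3*v < 2*x + 5 && w == 2
The weakest precondition is 3*v < 2*x + 5 && w == 2.
Check whether 3*v < 2*x + 8 && w == 2 implies it.
Countermodel: at the initial state v = 1, w = 2, x = -1, the precondition holds but the weakest precondition fails.
Answer: invalid


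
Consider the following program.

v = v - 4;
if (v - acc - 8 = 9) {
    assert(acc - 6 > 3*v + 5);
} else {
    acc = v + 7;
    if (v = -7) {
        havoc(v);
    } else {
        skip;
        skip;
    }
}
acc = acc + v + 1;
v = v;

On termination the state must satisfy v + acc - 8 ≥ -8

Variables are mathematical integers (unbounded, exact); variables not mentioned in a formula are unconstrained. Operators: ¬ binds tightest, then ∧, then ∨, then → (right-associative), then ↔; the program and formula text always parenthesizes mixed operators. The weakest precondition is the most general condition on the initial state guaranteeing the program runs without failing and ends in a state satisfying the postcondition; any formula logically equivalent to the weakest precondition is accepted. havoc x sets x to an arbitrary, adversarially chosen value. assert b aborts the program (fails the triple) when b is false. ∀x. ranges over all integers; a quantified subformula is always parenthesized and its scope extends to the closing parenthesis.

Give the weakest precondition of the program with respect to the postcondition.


Working backward. After the program, the postcondition v + acc - 8 ≥ -8 must hold; in canonical form it is acc + v ≥ 0.
Before v := v: acc + v ≥ 0
Before acc := acc + v + 1: acc + 2*v ≥ -1
Then branch requires acc > 3*v + 11 ∧ acc + 2*v ≥ -1; else branch requires (v = -7 → (∀v_1. v + 2*v_1 ≥ -8)) ∧ ((¬(v = -7)) → 3*v ≥ -8).
Before the if: (v = acc + 17 → (acc > 3*v + 11 ∧ acc + 2*v ≥ -1)) ∧ ((¬(v = acc + 17)) → ((v = -7 → (∀v_1. v + 2*v_1 ≥ -8)) ∧ ((¬(v = -7)) → 3*v ≥ -8)))
Before v := v - 4: (v = acc + 21 → (acc > 3*v - 1 ∧ acc + 2*v ≥ 7)) ∧ ((¬(v = acc + 21)) → ((v = -3 → (∀v_1. v + 2*v_1 ≥ -4)) ∧ ((¬(v = -3)) → 3*v ≥ 4)))
Answer: WP = (v = acc + 21 → (acc > 3*v - 1 ∧ acc + 2*v ≥ 7)) ∧ ((¬(v = acc + 21)) → ((v = -3 → (∀v_1. v + 2*v_1 ≥ -4)) ∧ ((¬(v = -3)) → 3*v ≥ 4)))


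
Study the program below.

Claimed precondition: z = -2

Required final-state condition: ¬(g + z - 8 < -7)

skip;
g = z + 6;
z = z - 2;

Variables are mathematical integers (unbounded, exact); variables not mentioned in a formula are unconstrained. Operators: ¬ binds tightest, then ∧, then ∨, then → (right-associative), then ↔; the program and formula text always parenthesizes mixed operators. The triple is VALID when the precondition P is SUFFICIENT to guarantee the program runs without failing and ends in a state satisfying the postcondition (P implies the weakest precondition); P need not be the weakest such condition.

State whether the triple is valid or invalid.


Working backward. After the program, the postcondition ¬(g + z - 8 < -7) must hold; in canonical form it is ¬(g + z < 1).
Before z := z - 2: ¬(g + z < 3)
Before g := z + 6: ¬(2*z < -3)
Before skip: ¬(2*z < -3)
The weakest precondition is ¬(2*z < -3).
Check whether z = -2 implies it.
Countermodel: at the initial state z = -2, the precondition holds but the weakest precondition fails.
Answer: invalid


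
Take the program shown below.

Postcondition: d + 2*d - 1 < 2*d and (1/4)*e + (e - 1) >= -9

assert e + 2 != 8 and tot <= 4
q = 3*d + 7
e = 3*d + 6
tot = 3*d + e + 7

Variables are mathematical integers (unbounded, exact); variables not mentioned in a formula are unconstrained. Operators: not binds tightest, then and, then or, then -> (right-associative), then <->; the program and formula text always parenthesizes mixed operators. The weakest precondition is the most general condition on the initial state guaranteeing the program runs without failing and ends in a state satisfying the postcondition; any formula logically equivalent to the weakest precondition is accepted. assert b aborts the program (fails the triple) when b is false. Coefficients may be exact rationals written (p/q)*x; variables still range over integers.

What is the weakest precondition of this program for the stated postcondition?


Working backward. After the program, the postcondition d + 2*d - 1 < 2*d and (1/4)*e + (e - 1) >= -9 must hold; in canonical form it is d < 1 and (5/4)*e >= -8.
Before tot := 3*d + e + 7: d < 1 and (5/4)*e >= -8
Before e := 3*d + 6: d < 1 and (15/4)*d >= -31/2
Before q := 3*d + 7: d < 1 and (15/4)*d >= -31/2
Before assert e + 2 != 8 and tot <= 4: e != 6 and tot <= 4 and d < 1 and (15/4)*d >= -31/2
Answer: WP = e != 6 and tot <= 4 and d < 1 and (15/4)*d >= -31/2


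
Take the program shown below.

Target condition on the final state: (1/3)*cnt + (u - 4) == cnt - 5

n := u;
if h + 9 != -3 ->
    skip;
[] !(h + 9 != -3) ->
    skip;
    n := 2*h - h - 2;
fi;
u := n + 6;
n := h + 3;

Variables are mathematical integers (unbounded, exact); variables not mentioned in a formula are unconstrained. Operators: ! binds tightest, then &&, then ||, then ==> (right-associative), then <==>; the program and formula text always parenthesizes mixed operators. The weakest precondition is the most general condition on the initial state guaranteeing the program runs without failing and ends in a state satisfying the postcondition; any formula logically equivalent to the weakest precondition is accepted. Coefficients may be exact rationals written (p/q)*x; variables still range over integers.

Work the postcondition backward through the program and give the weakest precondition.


Working backward. After the program, the postcondition (1/3)*cnt + (u - 4) == cnt - 5 must hold; in canonical form it is u == (2/3)*cnt - 1.
Before n := h + 3: u == (2/3)*cnt - 1
Before u := n + 6: n == (2/3)*cnt - 7
Then branch requires n == (2/3)*cnt - 7; else branch requires h == (2/3)*cnt - 5.
Before the if: (h != -12 ==> n == (2/3)*cnt - 7) && ((!(h != -12)) ==> h == (2/3)*cnt - 5)
Before n := u: (h != -12 ==> u == (2/3)*cnt - 7) && ((!(h != -12)) ==> h == (2/3)*cnt - 5)
Answer: WP = (h != -12 ==> u == (2/3)*cnt - 7) && ((!(h != -12)) ==> h == (2/3)*cnt - 5)


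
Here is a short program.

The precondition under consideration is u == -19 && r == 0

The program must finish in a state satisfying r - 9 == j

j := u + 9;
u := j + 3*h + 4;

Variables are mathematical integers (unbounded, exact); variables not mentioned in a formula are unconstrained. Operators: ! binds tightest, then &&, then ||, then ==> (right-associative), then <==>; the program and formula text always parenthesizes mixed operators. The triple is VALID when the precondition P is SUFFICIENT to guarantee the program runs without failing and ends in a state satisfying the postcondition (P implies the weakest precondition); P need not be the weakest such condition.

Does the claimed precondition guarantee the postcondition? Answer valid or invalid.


Working backward. After the program, the postcondition r - 9 == j must hold; in canonical form it is r == j + 9.
Before u := j + 3*h + 4: r == j + 9
Before j := u + 9: r == u + 18
The weakest precondition is r == u + 18.
Check whether u == -19 && r == 0 implies it.
Countermodel: at the initial state r = 0, u = -19, the precondition holds but the weakest precondition fails.
Answer: invalid


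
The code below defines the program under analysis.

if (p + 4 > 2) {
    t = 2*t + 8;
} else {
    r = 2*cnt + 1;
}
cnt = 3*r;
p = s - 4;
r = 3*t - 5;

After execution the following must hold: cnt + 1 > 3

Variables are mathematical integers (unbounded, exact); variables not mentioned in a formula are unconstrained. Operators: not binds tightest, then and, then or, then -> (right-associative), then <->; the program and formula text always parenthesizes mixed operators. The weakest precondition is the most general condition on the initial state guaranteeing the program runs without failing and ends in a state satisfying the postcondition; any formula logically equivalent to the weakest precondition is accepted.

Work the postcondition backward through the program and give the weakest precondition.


Working backward. After the program, the postcondition cnt + 1 > 3 must hold; in canonical form it is cnt > 2.
Before r := 3*t - 5: cnt > 2
Before p := s - 4: cnt > 2
Before cnt := 3*r: 3*r > 2
Then branch requires 3*r > 2; else branch requires 6*cnt > -1.
Before the if: (p > -2 -> 3*r > 2) and ((not (p > -2)) -> 6*cnt > -1)
Answer: WP = (p > -2 -> 3*r > 2) and ((not (p > -2)) -> 6*cnt > -1)


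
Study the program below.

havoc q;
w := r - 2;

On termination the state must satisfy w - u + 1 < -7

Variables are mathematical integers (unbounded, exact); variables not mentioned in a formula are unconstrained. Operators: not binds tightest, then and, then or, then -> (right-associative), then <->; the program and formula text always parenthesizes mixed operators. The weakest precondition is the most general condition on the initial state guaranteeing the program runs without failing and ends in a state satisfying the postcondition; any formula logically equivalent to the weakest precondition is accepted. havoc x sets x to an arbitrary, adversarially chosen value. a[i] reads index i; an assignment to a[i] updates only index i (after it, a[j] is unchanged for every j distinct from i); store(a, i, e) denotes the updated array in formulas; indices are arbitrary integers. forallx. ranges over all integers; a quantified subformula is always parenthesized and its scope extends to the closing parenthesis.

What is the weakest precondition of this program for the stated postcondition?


Working backward. After the program, the postcondition w - u + 1 < -7 must hold; in canonical form it is w < u - 8.
Before w := r - 2: r < u - 6
Before havoc q: r < u - 6
Answer: WP = r < u - 6


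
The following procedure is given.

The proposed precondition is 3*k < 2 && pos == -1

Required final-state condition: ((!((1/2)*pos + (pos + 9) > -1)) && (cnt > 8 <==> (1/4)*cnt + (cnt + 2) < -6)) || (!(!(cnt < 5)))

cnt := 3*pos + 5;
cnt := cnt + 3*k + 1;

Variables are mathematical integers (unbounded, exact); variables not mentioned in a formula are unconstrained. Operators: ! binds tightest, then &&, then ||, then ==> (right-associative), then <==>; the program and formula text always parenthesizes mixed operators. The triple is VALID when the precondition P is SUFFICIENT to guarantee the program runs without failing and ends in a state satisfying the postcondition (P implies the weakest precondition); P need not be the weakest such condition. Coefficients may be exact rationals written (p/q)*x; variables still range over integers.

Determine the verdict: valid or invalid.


Working backward. After the program, the postcondition ((!((1/2)*pos + (pos + 9) > -1)) && (cnt > 8 <==> (1/4)*cnt + (cnt + 2) < -6)) || (!(!(cnt < 5))) must hold; in canonical form it is ((!((3/2)*pos > -10)) && (cnt > 8 <==> (5/4)*cnt < -8)) || cnt < 5.
Before cnt := cnt + 3*k + 1: ((!((3/2)*pos > -10)) && (cnt + 3*k > 7 <==> (5/4)*cnt + (15/4)*k < -37/4)) || cnt + 3*k < 4
Before cnt := 3*pos + 5: ((!((3/2)*pos > -10)) && (3*k + 3*pos > 2 <==> (15/4)*k + (15/4)*pos < -31/2)) || 3*k + 3*pos < -1
The weakest precondition is ((!((3/2)*pos > -10)) && (3*k + 3*pos > 2 <==> (15/4)*k + (15/4)*pos < -31/2)) || 3*k + 3*pos < -1.
Check whether 3*k < 2 && pos == -1 implies it.
Every state satisfying the precondition satisfies the weakest precondition: the implication holds.
Answer: valid


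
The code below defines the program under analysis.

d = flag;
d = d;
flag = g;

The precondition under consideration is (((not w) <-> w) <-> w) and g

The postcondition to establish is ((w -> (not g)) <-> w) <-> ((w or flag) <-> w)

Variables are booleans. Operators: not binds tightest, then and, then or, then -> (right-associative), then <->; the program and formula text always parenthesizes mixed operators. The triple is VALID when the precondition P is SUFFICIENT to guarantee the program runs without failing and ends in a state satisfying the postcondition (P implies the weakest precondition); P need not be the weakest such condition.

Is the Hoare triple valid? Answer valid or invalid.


Working backward. After the program, ((w -> (not g)) <-> w) <-> ((w or flag) <-> w) must hold.
Before flag := g: ((w -> (not g)) <-> w) <-> ((w or g) <-> w)
Before d := d: ((w -> (not g)) <-> w) <-> ((w or g) <-> w)
Before d := flag: ((w -> (not g)) <-> w) <-> ((w or g) <-> w)
The weakest precondition is ((w -> (not g)) <-> w) <-> ((w or g) <-> w).
Check whether (((not w) <-> w) <-> w) and g implies it.
Every state satisfying the precondition satisfies the weakest precondition: the implication holds.
Answer: valid


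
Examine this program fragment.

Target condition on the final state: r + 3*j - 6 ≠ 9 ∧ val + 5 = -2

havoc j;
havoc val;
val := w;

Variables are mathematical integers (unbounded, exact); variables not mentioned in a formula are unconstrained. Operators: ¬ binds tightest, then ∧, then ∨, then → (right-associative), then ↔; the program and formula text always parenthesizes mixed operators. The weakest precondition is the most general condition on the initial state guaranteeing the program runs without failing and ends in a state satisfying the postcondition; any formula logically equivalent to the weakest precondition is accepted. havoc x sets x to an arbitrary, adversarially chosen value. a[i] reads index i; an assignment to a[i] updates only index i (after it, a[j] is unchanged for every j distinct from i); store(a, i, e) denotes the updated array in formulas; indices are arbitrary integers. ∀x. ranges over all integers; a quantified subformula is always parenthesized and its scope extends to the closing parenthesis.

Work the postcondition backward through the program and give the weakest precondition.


Working backward. After the program, the postcondition r + 3*j - 6 ≠ 9 ∧ val + 5 = -2 must hold; in canonical form it is 3*j + r ≠ 15 ∧ val = -7.
Before val := w: 3*j + r ≠ 15 ∧ w = -7
Before havoc val: 3*j + r ≠ 15 ∧ w = -7
Before havoc j: ∀j_1. (3*j_1 + r ≠ 15 ∧ w = -7)
Answer: WP = ∀j_1. (3*j_1 + r ≠ 15 ∧ w = -7)


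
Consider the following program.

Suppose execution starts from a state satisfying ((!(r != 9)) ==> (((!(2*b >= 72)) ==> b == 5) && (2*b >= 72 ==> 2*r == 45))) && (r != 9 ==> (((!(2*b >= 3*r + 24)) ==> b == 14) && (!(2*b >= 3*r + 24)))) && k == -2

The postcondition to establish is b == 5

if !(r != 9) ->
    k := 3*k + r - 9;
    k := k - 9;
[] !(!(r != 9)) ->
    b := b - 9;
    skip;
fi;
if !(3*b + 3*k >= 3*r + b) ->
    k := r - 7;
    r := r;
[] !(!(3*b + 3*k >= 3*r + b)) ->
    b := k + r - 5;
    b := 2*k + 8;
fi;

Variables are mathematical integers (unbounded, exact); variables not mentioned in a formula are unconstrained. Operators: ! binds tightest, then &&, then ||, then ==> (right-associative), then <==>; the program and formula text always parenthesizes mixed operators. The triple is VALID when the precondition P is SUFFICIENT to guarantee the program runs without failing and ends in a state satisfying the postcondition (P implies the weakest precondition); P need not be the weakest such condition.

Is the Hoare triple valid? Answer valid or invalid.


Working backward. After the program, b == 5 must hold.
Then branch requires b == 5; else branch requires 2*k == -3.
Before the if: ((!(2*b + 3*k >= 3*r)) ==> b == 5) && (2*b + 3*k >= 3*r ==> 2*k == -3)
Then branch requires ((!(2*b + 9*k >= 54)) ==> b == 5) && (2*b + 9*k >= 54 ==> 6*k + 2*r == 33); else branch requires ((!(2*b + 3*k >= 3*r + 18)) ==> b == 14) && (2*b + 3*k >= 3*r + 18 ==> 2*k == -3).
Before the if: ((!(r != 9)) ==> (((!(2*b + 9*k >= 54)) ==> b == 5) && (2*b + 9*k >= 54 ==> 6*k + 2*r == 33))) && (r != 9 ==> (((!(2*b + 3*k >= 3*r + 18)) ==> b == 14) && (2*b + 3*k >= 3*r + 18 ==> 2*k == -3)))
The weakest precondition is ((!(r != 9)) ==> (((!(2*b + 9*k >= 54)) ==> b == 5) && (2*b + 9*k >= 54 ==> 6*k + 2*r == 33))) && (r != 9 ==> (((!(2*b + 3*k >= 3*r + 18)) ==> b == 14) && (2*b + 3*k >= 3*r + 18 ==> 2*k == -3))).
Check whether ((!(r != 9)) ==> (((!(2*b >= 72)) ==> b == 5) && (2*b >= 72 ==> 2*r == 45))) && (r != 9 ==> (((!(2*b >= 3*r + 24)) ==> b == 14) && (!(2*b >= 3*r + 24)))) && k == -2 implies it.
Every state satisfying the precondition satisfies the weakest precondition: the implication holds.
Answer: valid


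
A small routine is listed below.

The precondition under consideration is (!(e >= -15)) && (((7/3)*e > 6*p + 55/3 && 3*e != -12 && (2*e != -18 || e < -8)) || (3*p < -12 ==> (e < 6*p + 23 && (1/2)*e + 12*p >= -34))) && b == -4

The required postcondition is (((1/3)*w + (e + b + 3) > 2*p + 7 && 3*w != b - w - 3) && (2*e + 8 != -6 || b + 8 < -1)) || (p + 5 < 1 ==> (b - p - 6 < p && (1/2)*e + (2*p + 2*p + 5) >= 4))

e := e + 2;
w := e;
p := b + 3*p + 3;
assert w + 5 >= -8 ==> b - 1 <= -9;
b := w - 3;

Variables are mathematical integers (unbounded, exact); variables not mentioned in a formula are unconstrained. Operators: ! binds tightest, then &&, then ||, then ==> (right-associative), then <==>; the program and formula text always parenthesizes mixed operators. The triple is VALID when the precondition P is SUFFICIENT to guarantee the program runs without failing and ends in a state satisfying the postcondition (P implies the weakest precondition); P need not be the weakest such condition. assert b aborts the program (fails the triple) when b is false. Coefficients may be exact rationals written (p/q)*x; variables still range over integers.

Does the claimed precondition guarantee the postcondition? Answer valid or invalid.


Working backward. After the program, the postcondition (((1/3)*w + (e + b + 3) > 2*p + 7 && 3*w != b - w - 3) && (2*e + 8 != -6 || b + 8 < -1)) || (p + 5 < 1 ==> (b - p - 6 < p && (1/2)*e + (2*p + 2*p + 5) >= 4)) must hold; in canonical form it is (b + e + (1/3)*w > 2*p + 4 && 4*w != b - 3 && (2*e != -14 || b < -9)) || (p < -4 ==> (b < 2*p + 6 && (1/2)*e + 4*p >= -1)).
Before b := w - 3: (e + (4/3)*w > 2*p + 7 && 3*w != -6 && (2*e != -14 || w < -6)) || (p < -4 ==> (w < 2*p + 9 && (1/2)*e + 4*p >= -1))
Before assert w + 5 >= -8 ==> b - 1 <= -9: (w >= -13 ==> b <= -8) && ((e + (4/3)*w > 2*p + 7 && 3*w != -6 && (2*e != -14 || w < -6)) || (p < -4 ==> (w < 2*p + 9 && (1/2)*e + 4*p >= -1)))
Before p := b + 3*p + 3: (w >= -13 ==> b <= -8) && ((e + (4/3)*w > 2*b + 6*p + 13 && 3*w != -6 && (2*e != -14 || w < -6)) || (b + 3*p < -7 ==> (w < 2*b + 6*p + 15 && 4*b + (1/2)*e + 12*p >= -13)))
Before w := e: (e >= -13 ==> b <= -8) && (((7/3)*e > 2*b + 6*p + 13 && 3*e != -6 && (2*e != -14 || e < -6)) || (b + 3*p < -7 ==> (e < 2*b + 6*p + 15 && 4*b + (1/2)*e + 12*p >= -13)))
Before e := e + 2: (e >= -15 ==> b <= -8) && (((7/3)*e > 2*b + 6*p + 25/3 && 3*e != -12 && (2*e != -18 || e < -8)) || (b + 3*p < -7 ==> (e < 2*b + 6*p + 13 && 4*b + (1/2)*e + 12*p >= -14)))
The weakest precondition is (e >= -15 ==> b <= -8) && (((7/3)*e > 2*b + 6*p + 25/3 && 3*e != -12 && (2*e != -18 || e < -8)) || (b + 3*p < -7 ==> (e < 2*b + 6*p + 13 && 4*b + (1/2)*e + 12*p >= -14))).
Check whether (!(e >= -15)) && (((7/3)*e > 6*p + 55/3 && 3*e != -12 && (2*e != -18 || e < -8)) || (3*p < -12 ==> (e < 6*p + 23 && (1/2)*e + 12*p >= -34))) && b == -4 implies it.
Countermodel: at the initial state b = -4, e = -20, p = -4, the precondition holds but the weakest precondition fails.
Answer: invalid


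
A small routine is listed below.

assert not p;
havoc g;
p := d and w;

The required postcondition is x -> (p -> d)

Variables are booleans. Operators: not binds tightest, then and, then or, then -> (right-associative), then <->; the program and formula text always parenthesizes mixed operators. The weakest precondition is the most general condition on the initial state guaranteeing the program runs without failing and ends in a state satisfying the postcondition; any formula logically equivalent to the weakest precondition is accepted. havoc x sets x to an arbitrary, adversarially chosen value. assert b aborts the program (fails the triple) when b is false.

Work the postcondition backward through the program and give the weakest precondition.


Working backward. After the program, x -> (p -> d) must hold.
Before p := d and w: x -> ((d and w) -> d)
Before havoc g: x -> ((d and w) -> d)
Before assert not p: (not p) and (x -> ((d and w) -> d))
Answer: WP = (not p) and (x -> ((d and w) -> d))


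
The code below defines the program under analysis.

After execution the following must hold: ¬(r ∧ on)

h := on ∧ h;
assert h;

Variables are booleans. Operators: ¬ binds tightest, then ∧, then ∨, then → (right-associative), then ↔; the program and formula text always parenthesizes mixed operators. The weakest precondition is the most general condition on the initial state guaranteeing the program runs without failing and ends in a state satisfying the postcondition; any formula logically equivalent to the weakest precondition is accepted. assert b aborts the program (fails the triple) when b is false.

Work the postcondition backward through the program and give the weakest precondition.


Working backward. After the program, ¬(r ∧ on) must hold.
Before assert h: h ∧ (¬(r ∧ on))
Before h := on ∧ h: on ∧ h ∧ (¬(r ∧ on))
Answer: WP = on ∧ h ∧ (¬(r ∧ on))


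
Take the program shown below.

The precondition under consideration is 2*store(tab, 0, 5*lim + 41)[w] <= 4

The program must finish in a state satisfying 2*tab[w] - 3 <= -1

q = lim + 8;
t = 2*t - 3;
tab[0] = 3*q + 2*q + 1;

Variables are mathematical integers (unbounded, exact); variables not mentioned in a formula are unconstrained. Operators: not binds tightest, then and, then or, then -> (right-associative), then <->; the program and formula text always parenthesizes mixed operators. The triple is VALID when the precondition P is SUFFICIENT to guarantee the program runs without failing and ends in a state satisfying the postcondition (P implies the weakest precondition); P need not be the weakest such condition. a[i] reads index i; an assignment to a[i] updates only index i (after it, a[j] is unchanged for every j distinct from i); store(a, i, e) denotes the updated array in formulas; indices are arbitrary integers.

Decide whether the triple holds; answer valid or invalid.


Working backward. After the program, the postcondition 2*tab[w] - 3 <= -1 must hold; in canonical form it is 2*tab[w] <= 2.
Before tab[0] := 3*q + 2*q + 1: 2*store(tab, 0, 5*q + 1)[w] <= 2
Before t := 2*t - 3: 2*store(tab, 0, 5*q + 1)[w] <= 2
Before q := lim + 8: 2*store(tab, 0, 5*lim + 41)[w] <= 2
The weakest precondition is 2*store(tab, 0, 5*lim + 41)[w] <= 2.
Check whether 2*store(tab, 0, 5*lim + 41)[w] <= 4 implies it.
Countermodel: at the initial state lim = -7, tab = {[0] = 3, [7] = 2, elsewhere 3}, w = 7, the precondition holds but the weakest precondition fails.
Answer: invalid


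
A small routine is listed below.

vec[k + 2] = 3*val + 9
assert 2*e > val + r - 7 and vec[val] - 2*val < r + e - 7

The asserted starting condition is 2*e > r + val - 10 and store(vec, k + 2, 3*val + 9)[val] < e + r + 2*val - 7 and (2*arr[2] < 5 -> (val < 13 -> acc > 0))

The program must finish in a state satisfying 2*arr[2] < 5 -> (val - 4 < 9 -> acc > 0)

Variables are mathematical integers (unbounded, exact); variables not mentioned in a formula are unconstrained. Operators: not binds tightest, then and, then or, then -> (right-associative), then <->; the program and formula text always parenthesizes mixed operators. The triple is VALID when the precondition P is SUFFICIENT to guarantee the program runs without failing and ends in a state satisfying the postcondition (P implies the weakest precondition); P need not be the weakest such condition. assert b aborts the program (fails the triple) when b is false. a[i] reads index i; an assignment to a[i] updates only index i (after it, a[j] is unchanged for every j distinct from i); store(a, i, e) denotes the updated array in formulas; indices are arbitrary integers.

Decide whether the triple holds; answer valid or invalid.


Working backward. After the program, the postcondition 2*arr[2] < 5 -> (val - 4 < 9 -> acc > 0) must hold; in canonical form it is 2*arr[2] < 5 -> (val < 13 -> acc > 0).
Before assert 2*e > val + r - 7 and vec[val] - 2*val < r + e - 7: 2*e > r + val - 7 and vec[val] < e + r + 2*val - 7 and (2*arr[2] < 5 -> (val < 13 -> acc > 0))
Before vec[k + 2] := 3*val + 9: 2*e > r + val - 7 and store(vec, k + 2, 3*val + 9)[val] < e + r + 2*val - 7 and (2*arr[2] < 5 -> (val < 13 -> acc > 0))
The weakest precondition is 2*e > r + val - 7 and store(vec, k + 2, 3*val + 9)[val] < e + r + 2*val - 7 and (2*arr[2] < 5 -> (val < 13 -> acc > 0)).
Check whether 2*e > r + val - 10 and store(vec, k + 2, 3*val + 9)[val] < e + r + 2*val - 7 and (2*arr[2] < 5 -> (val < 13 -> acc > 0)) implies it.
Countermodel: at the initial state acc = 1, arr = {[0] = 2, [2] = 2, elsewhere 2}, e = 3, k = -2, r = 14, val = 0, vec = {[0] = 10, [2] = 10, elsewhere 10}, the precondition holds but the weakest precondition fails.
Answer: invalid


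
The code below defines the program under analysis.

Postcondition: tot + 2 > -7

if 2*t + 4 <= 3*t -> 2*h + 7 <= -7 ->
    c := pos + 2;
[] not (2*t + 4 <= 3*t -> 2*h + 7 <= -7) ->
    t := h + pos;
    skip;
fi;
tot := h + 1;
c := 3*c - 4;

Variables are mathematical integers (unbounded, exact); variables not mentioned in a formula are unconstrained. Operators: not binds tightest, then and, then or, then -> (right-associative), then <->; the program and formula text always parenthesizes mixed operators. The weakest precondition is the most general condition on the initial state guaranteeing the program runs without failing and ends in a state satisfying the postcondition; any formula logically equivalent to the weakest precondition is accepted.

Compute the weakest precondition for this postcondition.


Working backward. After the program, the postcondition tot + 2 > -7 must hold; in canonical form it is tot > -9.
Before c := 3*c - 4: tot > -9
Before tot := h + 1: h > -10
Then branch requires h > -10; else branch requires h > -10.
Before the if: ((t >= 4 -> 2*h <= -14) -> h > -10) and ((not (t >= 4 -> 2*h <= -14)) -> h > -10)
Answer: WP = ((t >= 4 -> 2*h <= -14) -> h > -10) and ((not (t >= 4 -> 2*h <= -14)) -> h > -10)
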